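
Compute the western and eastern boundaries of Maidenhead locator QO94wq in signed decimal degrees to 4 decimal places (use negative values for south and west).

159.8333, 159.9167

Field Q=16, O=14: +16·20° lon, +14·10° lat → SW at lon 140°, lat 50°.
Square 9, 4: +9·2° lon, +4·1° lat → SW at lon 158°, lat 54°.
Subsquare w=22, q=16: +22·0.0833333° lon, +16·0.0416667° lat → SW at lon 159.833°, lat 54.6667°.
Cell spans 0.0833333° lon × 0.0416667° lat.
west 159.8333, east 159.9167.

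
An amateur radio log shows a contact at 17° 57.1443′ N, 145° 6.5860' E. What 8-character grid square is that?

QK27nw38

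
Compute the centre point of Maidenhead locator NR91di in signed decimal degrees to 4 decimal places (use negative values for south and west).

Field N=13, R=17: +13·20° lon, +17·10° lat → SW at lon 80°, lat 80°.
Square 9, 1: +9·2° lon, +1·1° lat → SW at lon 98°, lat 81°.
Subsquare d=3, i=8: +3·0.0833333° lon, +8·0.0416667° lat → SW at lon 98.25°, lat 81.3333°.
Cell spans 0.0833333° lon × 0.0416667° lat. Centre is SW corner plus half of each.
latitude 81.3542, longitude 98.2917.

81.3542, 98.2917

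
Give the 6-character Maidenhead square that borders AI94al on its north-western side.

AI84xm

Longitude subsquare a = 0; −1 → -1, wraps to 23 = x, carry into square.
Longitude square 9; −1 → 8.
Latitude subsquare l = 11; +1 → 12 = m.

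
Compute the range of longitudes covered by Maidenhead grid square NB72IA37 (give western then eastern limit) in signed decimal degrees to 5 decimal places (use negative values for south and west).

Field N=13, B=1: +13·20° lon, +1·10° lat → SW at lon 80°, lat -80°.
Square 7, 2: +7·2° lon, +2·1° lat → SW at lon 94°, lat -78°.
Subsquare i=8, a=0: +8·0.0833333° lon, +0·0.0416667° lat → SW at lon 94.6667°, lat -78°.
Extended square 3, 7: +3·0.00833333° lon, +7·0.00416667° lat → SW at lon 94.6917°, lat -77.9708°.
Cell spans 0.00833333° lon × 0.00416667° lat.
west 94.69167, east 94.70000.

94.69167, 94.70000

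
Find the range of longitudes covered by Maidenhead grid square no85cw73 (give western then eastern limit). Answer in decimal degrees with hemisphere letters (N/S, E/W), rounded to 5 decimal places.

96.22500° E, 96.23333° E

Field N=13, O=14: +13·20° lon, +14·10° lat → SW at lon 80°, lat 50°.
Square 8, 5: +8·2° lon, +5·1° lat → SW at lon 96°, lat 55°.
Subsquare c=2, w=22: +2·0.0833333° lon, +22·0.0416667° lat → SW at lon 96.1667°, lat 55.9167°.
Extended square 7, 3: +7·0.00833333° lon, +3·0.00416667° lat → SW at lon 96.225°, lat 55.9292°.
Cell spans 0.00833333° lon × 0.00416667° lat.
west 96.22500° E, east 96.23333° E.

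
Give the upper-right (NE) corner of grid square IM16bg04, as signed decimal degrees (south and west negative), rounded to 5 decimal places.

36.27083, -17.90833

Field I=8, M=12: +8·20° lon, +12·10° lat → SW at lon -20°, lat 30°.
Square 1, 6: +1·2° lon, +6·1° lat → SW at lon -18°, lat 36°.
Subsquare b=1, g=6: +1·0.0833333° lon, +6·0.0416667° lat → SW at lon -17.9167°, lat 36.25°.
Extended square 0, 4: +0·0.00833333° lon, +4·0.00416667° lat → SW at lon -17.9167°, lat 36.2667°.
Cell spans 0.00833333° lon × 0.00416667° lat. NE corner is SW corner plus one full cell.
latitude 36.27083, longitude -17.90833.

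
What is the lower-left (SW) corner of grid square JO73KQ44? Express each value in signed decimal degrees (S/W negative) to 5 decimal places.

Field J=9, O=14: +9·20° lon, +14·10° lat → SW at lon 0°, lat 50°.
Square 7, 3: +7·2° lon, +3·1° lat → SW at lon 14°, lat 53°.
Subsquare k=10, q=16: +10·0.0833333° lon, +16·0.0416667° lat → SW at lon 14.8333°, lat 53.6667°.
Extended square 4, 4: +4·0.00833333° lon, +4·0.00416667° lat → SW at lon 14.8667°, lat 53.6833°.
latitude 53.68333, longitude 14.86667.

53.68333, 14.86667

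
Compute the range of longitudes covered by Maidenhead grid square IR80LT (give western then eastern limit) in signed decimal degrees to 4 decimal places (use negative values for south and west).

-3.0833, -3.0000

Field I=8, R=17: +8·20° lon, +17·10° lat → SW at lon -20°, lat 80°.
Square 8, 0: +8·2° lon, +0·1° lat → SW at lon -4°, lat 80°.
Subsquare l=11, t=19: +11·0.0833333° lon, +19·0.0416667° lat → SW at lon -3.08333°, lat 80.7917°.
Cell spans 0.0833333° lon × 0.0416667° lat.
west -3.0833, east -3.0000.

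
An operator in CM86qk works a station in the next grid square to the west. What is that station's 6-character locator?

Longitude subsquare q = 16; −1 → 15 = p.
The latitude characters are unchanged.

CM86pk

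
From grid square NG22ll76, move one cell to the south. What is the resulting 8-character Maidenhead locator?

NG22ll75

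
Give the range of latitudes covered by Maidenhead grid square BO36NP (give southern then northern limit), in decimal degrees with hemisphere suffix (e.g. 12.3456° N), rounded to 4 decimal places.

56.6250° N, 56.6667° N

Field B=1, O=14: +1·20° lon, +14·10° lat → SW at lon -160°, lat 50°.
Square 3, 6: +3·2° lon, +6·1° lat → SW at lon -154°, lat 56°.
Subsquare n=13, p=15: +13·0.0833333° lon, +15·0.0416667° lat → SW at lon -152.917°, lat 56.625°.
Cell spans 0.0833333° lon × 0.0416667° lat.
south 56.6250° N, north 56.6667° N.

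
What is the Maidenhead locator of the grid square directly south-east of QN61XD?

QN71ac

Longitude subsquare x = 23; +1 → 24, wraps to 0 = a, carry into square.
Longitude square 6; +1 → 7.
Latitude subsquare d = 3; −1 → 2 = c.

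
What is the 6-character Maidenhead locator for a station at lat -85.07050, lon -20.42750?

HA94sw

Offset from 180°W / 90°S: lon 159.5725°, lat 4.9295°.
Field: 159.5725/20 → 7 → H, 4.9295/10 → 0 → A; chars HA.
Square: 19.5725/2 → 9, 4.9295/1 → 4; chars 94.
Subsquare: 1.5725/0.0833333 → 18 → s, 0.9295/0.0416667 → 22 → w; chars sw.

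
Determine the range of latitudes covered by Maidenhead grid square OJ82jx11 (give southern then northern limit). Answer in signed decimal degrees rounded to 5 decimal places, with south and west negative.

2.96250, 2.96667

Field O=14, J=9: +14·20° lon, +9·10° lat → SW at lon 100°, lat 0°.
Square 8, 2: +8·2° lon, +2·1° lat → SW at lon 116°, lat 2°.
Subsquare j=9, x=23: +9·0.0833333° lon, +23·0.0416667° lat → SW at lon 116.75°, lat 2.95833°.
Extended square 1, 1: +1·0.00833333° lon, +1·0.00416667° lat → SW at lon 116.758°, lat 2.9625°.
Cell spans 0.00833333° lon × 0.00416667° lat.
south 2.96250, north 2.96667.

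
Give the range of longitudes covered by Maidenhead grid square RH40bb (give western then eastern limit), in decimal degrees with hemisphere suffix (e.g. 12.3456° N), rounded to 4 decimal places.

168.0833° E, 168.1667° E

Field R=17, H=7: +17·20° lon, +7·10° lat → SW at lon 160°, lat -20°.
Square 4, 0: +4·2° lon, +0·1° lat → SW at lon 168°, lat -20°.
Subsquare b=1, b=1: +1·0.0833333° lon, +1·0.0416667° lat → SW at lon 168.083°, lat -19.9583°.
Cell spans 0.0833333° lon × 0.0416667° lat.
west 168.0833° E, east 168.1667° E.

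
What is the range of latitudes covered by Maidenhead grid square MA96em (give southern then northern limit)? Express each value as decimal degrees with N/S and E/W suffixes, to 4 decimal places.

Field M=12, A=0: +12·20° lon, +0·10° lat → SW at lon 60°, lat -90°.
Square 9, 6: +9·2° lon, +6·1° lat → SW at lon 78°, lat -84°.
Subsquare e=4, m=12: +4·0.0833333° lon, +12·0.0416667° lat → SW at lon 78.3333°, lat -83.5°.
Cell spans 0.0833333° lon × 0.0416667° lat.
south 83.5000° S, north 83.4583° S.

83.5000° S, 83.4583° S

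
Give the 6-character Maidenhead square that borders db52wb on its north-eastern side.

Longitude subsquare w = 22; +1 → 23 = x.
Latitude subsquare b = 1; +1 → 2 = c.

DB52xc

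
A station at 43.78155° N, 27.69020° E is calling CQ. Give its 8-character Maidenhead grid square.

KN33us27

Offset from 180°W / 90°S: lon 207.69020°, lat 133.78155°.
Field: lon ⌊207.69020/20⌋ = 10 → K; lat ⌊133.78155/10⌋ = 13 → N.
Square: lon ⌊7.69020/2⌋ = 3; lat ⌊3.78155/1⌋ = 3.
Subsquare: lon ⌊1.69020/0.0833333⌋ = 20 → u; lat ⌊0.78155/0.0416667⌋ = 18 → s.
Extended square: lon ⌊0.02353/0.00833333⌋ = 2; lat ⌊0.03155/0.00416667⌋ = 7.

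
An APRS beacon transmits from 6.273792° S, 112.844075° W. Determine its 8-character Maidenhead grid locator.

Offset from 180°W / 90°S: lon 67.15592°, lat 83.72621°.
Field: lon ⌊67.15592/20⌋ = 3 → D; lat ⌊83.72621/10⌋ = 8 → I.
Square: lon ⌊7.15592/2⌋ = 3; lat ⌊3.72621/1⌋ = 3.
Subsquare: lon ⌊1.15592/0.0833333⌋ = 13 → n; lat ⌊0.72621/0.0416667⌋ = 17 → r.
Extended square: lon ⌊0.07259/0.00833333⌋ = 8; lat ⌊0.01787/0.00416667⌋ = 4.

DI33nr84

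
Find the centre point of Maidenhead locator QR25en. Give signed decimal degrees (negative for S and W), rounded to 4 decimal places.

85.5625, 144.3750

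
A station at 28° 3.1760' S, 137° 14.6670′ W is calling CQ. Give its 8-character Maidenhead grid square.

Add 180° to longitude and 90° to latitude: 42.75555, 61.94707.
Field: lon ⌊42.75555/20⌋ = 2 → C; lat ⌊61.94707/10⌋ = 6 → G.
Square: lon ⌊2.75555/2⌋ = 1; lat ⌊1.94707/1⌋ = 1.
Subsquare: lon ⌊0.75555/0.0833333⌋ = 9 → j; lat ⌊0.94707/0.0416667⌋ = 22 → w.
Extended square: lon ⌊0.00555/0.00833333⌋ = 0; lat ⌊0.03040/0.00416667⌋ = 7.

CG11jw07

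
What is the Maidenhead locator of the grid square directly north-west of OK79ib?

OK79hc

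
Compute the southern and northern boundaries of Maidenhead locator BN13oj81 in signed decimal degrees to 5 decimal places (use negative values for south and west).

Field B=1, N=13: +1·20° lon, +13·10° lat → SW at lon -160°, lat 40°.
Square 1, 3: +1·2° lon, +3·1° lat → SW at lon -158°, lat 43°.
Subsquare o=14, j=9: +14·0.0833333° lon, +9·0.0416667° lat → SW at lon -156.833°, lat 43.375°.
Extended square 8, 1: +8·0.00833333° lon, +1·0.00416667° lat → SW at lon -156.767°, lat 43.3792°.
Cell spans 0.00833333° lon × 0.00416667° lat.
south 43.37917, north 43.38333.

43.37917, 43.38333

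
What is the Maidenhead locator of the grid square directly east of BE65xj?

Longitude subsquare x = 23; +1 → 24, wraps to 0 = a, carry into square.
Longitude square 6; +1 → 7.
The latitude characters are unchanged.

BE75aj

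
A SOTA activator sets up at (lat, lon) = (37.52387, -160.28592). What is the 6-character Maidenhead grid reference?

Offset from 180°W / 90°S: lon 19.7141°, lat 127.5239°.
Field: 19.7141/20 → 0 → A, 127.5239/10 → 12 → M; chars AM.
Square: 19.7141/2 → 9, 7.5239/1 → 7; chars 97.
Subsquare: 1.7141/0.0833333 → 20 → u, 0.5239/0.0416667 → 12 → m; chars um.

AM97um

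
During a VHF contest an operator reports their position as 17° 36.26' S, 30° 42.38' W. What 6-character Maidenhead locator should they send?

Offset from 180°W / 90°S: lon 149.2937°, lat 72.3957°.
Field: 149.2937/20 → 7 → H, 72.3957/10 → 7 → H; chars HH.
Square: 9.2937/2 → 4, 2.3957/1 → 2; chars 42.
Subsquare: 1.2937/0.0833333 → 15 → p, 0.3957/0.0416667 → 9 → j; chars pj.

HH42pj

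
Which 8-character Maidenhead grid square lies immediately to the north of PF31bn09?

PF31bo00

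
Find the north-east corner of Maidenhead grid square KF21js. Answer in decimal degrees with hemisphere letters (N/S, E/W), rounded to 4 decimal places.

Field K=10, F=5: +10·20° lon, +5·10° lat → SW at lon 20°, lat -40°.
Square 2, 1: +2·2° lon, +1·1° lat → SW at lon 24°, lat -39°.
Subsquare j=9, s=18: +9·0.0833333° lon, +18·0.0416667° lat → SW at lon 24.75°, lat -38.25°.
Cell spans 0.0833333° lon × 0.0416667° lat. NE corner is SW corner plus one full cell.
latitude 38.2083° S, longitude 24.8333° E.

38.2083° S, 24.8333° E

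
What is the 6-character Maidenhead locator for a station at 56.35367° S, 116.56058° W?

DD13rp

Shift to the Maidenhead origin (180°W, 90°S): lon 63.4394, lat 33.6463.
Field (20°×10°, letters A–R): lon ⌊63.4394/20⌋ = 3 → D; lat ⌊33.6463/10⌋ = 3 → D.
Square (2°×1°, digits 0–9): lon ⌊3.4394/2⌋ = 1; lat ⌊3.6463/1⌋ = 3.
Subsquare (5′×2.5′, letters a–x): lon ⌊1.4394/0.0833333⌋ = 17 → r; lat ⌊0.6463/0.0416667⌋ = 15 → p.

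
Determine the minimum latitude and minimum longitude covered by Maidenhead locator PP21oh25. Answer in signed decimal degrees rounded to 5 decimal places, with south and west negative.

61.31250, 125.18333

Field P=15, P=15: +15·20° lon, +15·10° lat → SW at lon 120°, lat 60°.
Square 2, 1: +2·2° lon, +1·1° lat → SW at lon 124°, lat 61°.
Subsquare o=14, h=7: +14·0.0833333° lon, +7·0.0416667° lat → SW at lon 125.167°, lat 61.2917°.
Extended square 2, 5: +2·0.00833333° lon, +5·0.00416667° lat → SW at lon 125.183°, lat 61.3125°.
latitude 61.31250, longitude 125.18333.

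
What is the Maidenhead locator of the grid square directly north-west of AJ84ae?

AJ74xf

Longitude subsquare a = 0; −1 → -1, wraps to 23 = x, carry into square.
Longitude square 8; −1 → 7.
Latitude subsquare e = 4; +1 → 5 = f.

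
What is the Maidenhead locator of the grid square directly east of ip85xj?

Longitude subsquare x = 23; +1 → 24, wraps to 0 = a, carry into square.
Longitude square 8; +1 → 9.
The latitude characters are unchanged.

IP95aj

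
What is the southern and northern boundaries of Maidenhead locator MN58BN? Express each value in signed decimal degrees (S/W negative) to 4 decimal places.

48.5417, 48.5833

Field M=12, N=13: +12·20° lon, +13·10° lat → SW at lon 60°, lat 40°.
Square 5, 8: +5·2° lon, +8·1° lat → SW at lon 70°, lat 48°.
Subsquare b=1, n=13: +1·0.0833333° lon, +13·0.0416667° lat → SW at lon 70.0833°, lat 48.5417°.
Cell spans 0.0833333° lon × 0.0416667° lat.
south 48.5417, north 48.5833.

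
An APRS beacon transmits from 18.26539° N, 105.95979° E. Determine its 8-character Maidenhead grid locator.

Offset from 180°W / 90°S: lon 285.95979°, lat 108.26539°.
Field: 285.95979/20 → 14 → O, 108.26539/10 → 10 → K; chars OK.
Square: 5.95979/2 → 2, 8.26539/1 → 8; chars 28.
Subsquare: 1.95979/0.0833333 → 23 → x, 0.26539/0.0416667 → 6 → g; chars xg.
Extended square: 0.04312/0.00833333 → 5, 0.01539/0.00416667 → 3; chars 53.

OK28xg53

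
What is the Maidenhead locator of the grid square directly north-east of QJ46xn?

QJ56ao

Longitude subsquare x = 23; +1 → 24, wraps to 0 = a, carry into square.
Longitude square 4; +1 → 5.
Latitude subsquare n = 13; +1 → 14 = o.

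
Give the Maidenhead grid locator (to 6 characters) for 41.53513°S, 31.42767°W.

HE48gl

Add 180° to longitude and 90° to latitude: 148.5723, 48.4649.
Field (20°×10°, letters A–R): 148.5723/20 → 7 → H, 48.4649/10 → 4 → E; chars HE.
Square (2°×1°, digits 0–9): 8.5723/2 → 4, 8.4649/1 → 8; chars 48.
Subsquare (5′×2.5′, letters a–x): 0.5723/0.0833333 → 6 → g, 0.4649/0.0416667 → 11 → l; chars gl.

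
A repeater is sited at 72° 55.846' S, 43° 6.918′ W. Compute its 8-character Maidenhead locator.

GB87kb66

Add 180° to longitude and 90° to latitude: 136.88470, 17.06923.
Field: lon ⌊136.88470/20⌋ = 6 → G; lat ⌊17.06923/10⌋ = 1 → B.
Square: lon ⌊16.88470/2⌋ = 8; lat ⌊7.06923/1⌋ = 7.
Subsquare: lon ⌊0.88470/0.0833333⌋ = 10 → k; lat ⌊0.06923/0.0416667⌋ = 1 → b.
Extended square: lon ⌊0.05137/0.00833333⌋ = 6; lat ⌊0.02757/0.00416667⌋ = 6.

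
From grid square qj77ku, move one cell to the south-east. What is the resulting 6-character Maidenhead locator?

Longitude subsquare k = 10; +1 → 11 = l.
Latitude subsquare u = 20; −1 → 19 = t.

QJ77lt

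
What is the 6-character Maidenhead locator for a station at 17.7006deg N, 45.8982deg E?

LK27wq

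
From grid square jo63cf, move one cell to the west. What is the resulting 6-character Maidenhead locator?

JO63bf

Longitude subsquare c = 2; −1 → 1 = b.
The latitude characters are unchanged.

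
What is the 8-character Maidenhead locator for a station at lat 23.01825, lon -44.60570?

Offset from 180°W / 90°S: lon 135.39430°, lat 113.01825°.
Field: 135.39430/20 → 6 → G, 113.01825/10 → 11 → L; chars GL.
Square: 15.39430/2 → 7, 3.01825/1 → 3; chars 73.
Subsquare: 1.39430/0.0833333 → 16 → q, 0.01825/0.0416667 → 0 → a; chars qa.
Extended square: 0.06097/0.00833333 → 7, 0.01825/0.00416667 → 4; chars 74.

GL73qa74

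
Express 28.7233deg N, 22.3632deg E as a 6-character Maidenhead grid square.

KL18er

Add 180° to longitude and 90° to latitude: 202.3632, 118.7233.
Field: 202.3632/20 → 10 → K, 118.7233/10 → 11 → L; chars KL.
Square: 2.3632/2 → 1, 8.7233/1 → 8; chars 18.
Subsquare: 0.3632/0.0833333 → 4 → e, 0.7233/0.0416667 → 17 → r; chars er.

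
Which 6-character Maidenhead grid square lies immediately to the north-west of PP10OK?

PP10nl

Longitude subsquare o = 14; −1 → 13 = n.
Latitude subsquare k = 10; +1 → 11 = l.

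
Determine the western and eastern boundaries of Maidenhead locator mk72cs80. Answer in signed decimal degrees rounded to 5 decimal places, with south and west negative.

74.23333, 74.24167

Field M=12, K=10: +12·20° lon, +10·10° lat → SW at lon 60°, lat 10°.
Square 7, 2: +7·2° lon, +2·1° lat → SW at lon 74°, lat 12°.
Subsquare c=2, s=18: +2·0.0833333° lon, +18·0.0416667° lat → SW at lon 74.1667°, lat 12.75°.
Extended square 8, 0: +8·0.00833333° lon, +0·0.00416667° lat → SW at lon 74.2333°, lat 12.75°.
Cell spans 0.00833333° lon × 0.00416667° lat.
west 74.23333, east 74.24167.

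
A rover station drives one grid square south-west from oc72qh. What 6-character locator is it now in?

OC72pg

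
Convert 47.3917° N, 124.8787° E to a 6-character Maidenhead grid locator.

Offset from 180°W / 90°S: lon 304.8787°, lat 137.3917°.
Field (20°×10°, letters A–R): lon ⌊304.8787/20⌋ = 15 → P; lat ⌊137.3917/10⌋ = 13 → N.
Square (2°×1°, digits 0–9): lon ⌊4.8787/2⌋ = 2; lat ⌊7.3917/1⌋ = 7.
Subsquare (5′×2.5′, letters a–x): lon ⌊0.8787/0.0833333⌋ = 10 → k; lat ⌊0.3917/0.0416667⌋ = 9 → j.

PN27kj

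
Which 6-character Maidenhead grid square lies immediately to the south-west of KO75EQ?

Longitude subsquare e = 4; −1 → 3 = d.
Latitude subsquare q = 16; −1 → 15 = p.

KO75dp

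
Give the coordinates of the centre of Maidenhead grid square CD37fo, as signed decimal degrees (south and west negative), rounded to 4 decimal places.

-52.3958, -133.5417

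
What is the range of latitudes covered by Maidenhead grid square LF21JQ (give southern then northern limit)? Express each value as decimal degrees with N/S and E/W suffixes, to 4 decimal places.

Field L=11, F=5: +11·20° lon, +5·10° lat → SW at lon 40°, lat -40°.
Square 2, 1: +2·2° lon, +1·1° lat → SW at lon 44°, lat -39°.
Subsquare j=9, q=16: +9·0.0833333° lon, +16·0.0416667° lat → SW at lon 44.75°, lat -38.3333°.
Cell spans 0.0833333° lon × 0.0416667° lat.
south 38.3333° S, north 38.2917° S.

38.3333° S, 38.2917° S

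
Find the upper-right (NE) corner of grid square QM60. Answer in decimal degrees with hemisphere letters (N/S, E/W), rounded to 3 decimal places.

31.000° N, 154.000° E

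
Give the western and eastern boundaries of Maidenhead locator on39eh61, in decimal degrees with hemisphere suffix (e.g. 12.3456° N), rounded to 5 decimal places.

Field O=14, N=13: +14·20° lon, +13·10° lat → SW at lon 100°, lat 40°.
Square 3, 9: +3·2° lon, +9·1° lat → SW at lon 106°, lat 49°.
Subsquare e=4, h=7: +4·0.0833333° lon, +7·0.0416667° lat → SW at lon 106.333°, lat 49.2917°.
Extended square 6, 1: +6·0.00833333° lon, +1·0.00416667° lat → SW at lon 106.383°, lat 49.2958°.
Cell spans 0.00833333° lon × 0.00416667° lat.
west 106.38333° E, east 106.39167° E.

106.38333° E, 106.39167° E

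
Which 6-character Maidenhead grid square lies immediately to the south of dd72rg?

Latitude subsquare g = 6; −1 → 5 = f.
The longitude characters are unchanged.

DD72rf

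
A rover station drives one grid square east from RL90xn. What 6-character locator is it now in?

Longitude subsquare x = 23; +1 → 24, wraps to 0 = a, carry into square.
Longitude square 9; +1 → 10, wraps to 0, carry into field.
Longitude field R = 17; +1 → 18, wraps to 0 = A, wrapping around the antimeridian.
The latitude characters are unchanged.

AL00an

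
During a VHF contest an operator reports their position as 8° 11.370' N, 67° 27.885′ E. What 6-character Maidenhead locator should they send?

Offset from 180°W / 90°S: lon 247.4647°, lat 98.1895°.
Field (20°×10°, letters A–R): lon ⌊247.4647/20⌋ = 12 → M; lat ⌊98.1895/10⌋ = 9 → J.
Square (2°×1°, digits 0–9): lon ⌊7.4647/2⌋ = 3; lat ⌊8.1895/1⌋ = 8.
Subsquare (5′×2.5′, letters a–x): lon ⌊1.4647/0.0833333⌋ = 17 → r; lat ⌊0.1895/0.0416667⌋ = 4 → e.

MJ38re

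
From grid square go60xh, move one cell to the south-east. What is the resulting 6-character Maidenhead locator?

GO70ag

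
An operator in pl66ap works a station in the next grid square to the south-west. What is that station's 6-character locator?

Longitude subsquare a = 0; −1 → -1, wraps to 23 = x, carry into square.
Longitude square 6; −1 → 5.
Latitude subsquare p = 15; −1 → 14 = o.

PL56xo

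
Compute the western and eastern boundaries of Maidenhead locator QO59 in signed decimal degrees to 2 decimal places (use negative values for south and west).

Field Q=16, O=14: +16·20° lon, +14·10° lat → SW at lon 140°, lat 50°.
Square 5, 9: +5·2° lon, +9·1° lat → SW at lon 150°, lat 59°.
Cell spans 2° lon × 1° lat.
west 150.00, east 152.00.

150.00, 152.00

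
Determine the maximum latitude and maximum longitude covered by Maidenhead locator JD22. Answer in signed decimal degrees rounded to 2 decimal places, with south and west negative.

-57.00, 6.00

Field J=9, D=3: +9·20° lon, +3·10° lat → SW at lon 0°, lat -60°.
Square 2, 2: +2·2° lon, +2·1° lat → SW at lon 4°, lat -58°.
Cell spans 2° lon × 1° lat. NE corner is SW corner plus one full cell.
latitude -57.00, longitude 6.00.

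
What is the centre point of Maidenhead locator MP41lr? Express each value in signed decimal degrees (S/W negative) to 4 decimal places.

Field M=12, P=15: +12·20° lon, +15·10° lat → SW at lon 60°, lat 60°.
Square 4, 1: +4·2° lon, +1·1° lat → SW at lon 68°, lat 61°.
Subsquare l=11, r=17: +11·0.0833333° lon, +17·0.0416667° lat → SW at lon 68.9167°, lat 61.7083°.
Cell spans 0.0833333° lon × 0.0416667° lat. Centre is SW corner plus half of each.
latitude 61.7292, longitude 68.9583.

61.7292, 68.9583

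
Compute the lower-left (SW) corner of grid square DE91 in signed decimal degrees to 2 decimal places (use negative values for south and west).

Field D=3, E=4: +3·20° lon, +4·10° lat → SW at lon -120°, lat -50°.
Square 9, 1: +9·2° lon, +1·1° lat → SW at lon -102°, lat -49°.
latitude -49.00, longitude -102.00.

-49.00, -102.00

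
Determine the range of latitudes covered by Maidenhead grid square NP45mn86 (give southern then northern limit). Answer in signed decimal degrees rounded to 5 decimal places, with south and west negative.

65.56667, 65.57083

Field N=13, P=15: +13·20° lon, +15·10° lat → SW at lon 80°, lat 60°.
Square 4, 5: +4·2° lon, +5·1° lat → SW at lon 88°, lat 65°.
Subsquare m=12, n=13: +12·0.0833333° lon, +13·0.0416667° lat → SW at lon 89°, lat 65.5417°.
Extended square 8, 6: +8·0.00833333° lon, +6·0.00416667° lat → SW at lon 89.0667°, lat 65.5667°.
Cell spans 0.00833333° lon × 0.00416667° lat.
south 65.56667, north 65.57083.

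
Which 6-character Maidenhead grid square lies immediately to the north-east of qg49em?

Longitude subsquare e = 4; +1 → 5 = f.
Latitude subsquare m = 12; +1 → 13 = n.

QG49fn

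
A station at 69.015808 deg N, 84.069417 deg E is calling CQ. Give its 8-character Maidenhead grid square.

NP29aa83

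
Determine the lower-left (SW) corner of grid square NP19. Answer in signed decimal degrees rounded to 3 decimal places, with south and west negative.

69.000, 82.000

Field N=13, P=15: +13·20° lon, +15·10° lat → SW at lon 80°, lat 60°.
Square 1, 9: +1·2° lon, +9·1° lat → SW at lon 82°, lat 69°.
latitude 69.000, longitude 82.000.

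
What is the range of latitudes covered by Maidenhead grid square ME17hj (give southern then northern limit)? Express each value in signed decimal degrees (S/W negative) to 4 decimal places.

Field M=12, E=4: +12·20° lon, +4·10° lat → SW at lon 60°, lat -50°.
Square 1, 7: +1·2° lon, +7·1° lat → SW at lon 62°, lat -43°.
Subsquare h=7, j=9: +7·0.0833333° lon, +9·0.0416667° lat → SW at lon 62.5833°, lat -42.625°.
Cell spans 0.0833333° lon × 0.0416667° lat.
south -42.6250, north -42.5833.

-42.6250, -42.5833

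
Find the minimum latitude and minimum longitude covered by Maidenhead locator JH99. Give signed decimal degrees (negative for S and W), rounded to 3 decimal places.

Field J=9, H=7: +9·20° lon, +7·10° lat → SW at lon 0°, lat -20°.
Square 9, 9: +9·2° lon, +9·1° lat → SW at lon 18°, lat -11°.
latitude -11.000, longitude 18.000.

-11.000, 18.000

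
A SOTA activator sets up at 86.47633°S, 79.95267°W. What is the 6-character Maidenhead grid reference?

FA03am

Add 180° to longitude and 90° to latitude: 100.0473, 3.5237.
Field: 100.0473/20 → 5 → F, 3.5237/10 → 0 → A; chars FA.
Square: 0.0473/2 → 0, 3.5237/1 → 3; chars 03.
Subsquare: 0.0473/0.0833333 → 0 → a, 0.5237/0.0416667 → 12 → m; chars am.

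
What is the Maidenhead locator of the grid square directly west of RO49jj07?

RO49ij97

Longitude extended square 0; −1 → -1, wraps to 9, carry into subsquare.
Longitude subsquare j = 9; −1 → 8 = i.
The latitude characters are unchanged.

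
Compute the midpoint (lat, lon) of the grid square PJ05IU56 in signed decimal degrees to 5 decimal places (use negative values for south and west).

5.86042, 120.71250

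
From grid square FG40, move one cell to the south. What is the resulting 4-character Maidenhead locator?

FF49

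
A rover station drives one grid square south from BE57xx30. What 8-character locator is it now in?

BE57xw39

Latitude extended square 0; −1 → -1, wraps to 9, carry into subsquare.
Latitude subsquare x = 23; −1 → 22 = w.
The longitude characters are unchanged.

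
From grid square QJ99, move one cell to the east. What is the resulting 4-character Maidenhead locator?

RJ09

Longitude square 9; +1 → 10, wraps to 0, carry into field.
Longitude field Q = 16; +1 → 17 = R.
The latitude characters are unchanged.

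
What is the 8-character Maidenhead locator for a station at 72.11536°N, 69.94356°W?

FQ52ac67

Add 180° to longitude and 90° to latitude: 110.05644, 162.11536.
Field: 110.05644/20 → 5 → F, 162.11536/10 → 16 → Q; chars FQ.
Square: 10.05644/2 → 5, 2.11536/1 → 2; chars 52.
Subsquare: 0.05644/0.0833333 → 0 → a, 0.11536/0.0416667 → 2 → c; chars ac.
Extended square: 0.05644/0.00833333 → 6, 0.03203/0.00416667 → 7; chars 67.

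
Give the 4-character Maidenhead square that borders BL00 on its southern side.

Latitude square 0; −1 → -1, wraps to 9, carry into field.
Latitude field L = 11; −1 → 10 = K.
The longitude characters are unchanged.

BK09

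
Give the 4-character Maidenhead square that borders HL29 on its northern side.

HM20

Latitude square 9; +1 → 10, wraps to 0, carry into field.
Latitude field L = 11; +1 → 12 = M.
The longitude characters are unchanged.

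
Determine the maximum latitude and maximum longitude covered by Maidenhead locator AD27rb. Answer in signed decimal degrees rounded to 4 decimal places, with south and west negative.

-52.9167, -174.5000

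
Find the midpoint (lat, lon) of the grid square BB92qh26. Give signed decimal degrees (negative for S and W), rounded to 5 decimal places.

-77.68125, -140.64583

Field B=1, B=1: +1·20° lon, +1·10° lat → SW at lon -160°, lat -80°.
Square 9, 2: +9·2° lon, +2·1° lat → SW at lon -142°, lat -78°.
Subsquare q=16, h=7: +16·0.0833333° lon, +7·0.0416667° lat → SW at lon -140.667°, lat -77.7083°.
Extended square 2, 6: +2·0.00833333° lon, +6·0.00416667° lat → SW at lon -140.65°, lat -77.6833°.
Cell spans 0.00833333° lon × 0.00416667° lat. Centre is SW corner plus half of each.
latitude -77.68125, longitude -140.64583.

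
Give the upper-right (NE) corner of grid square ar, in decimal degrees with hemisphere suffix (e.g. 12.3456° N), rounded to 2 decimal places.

Field A=0, R=17: +0·20° lon, +17·10° lat → SW at lon -180°, lat 80°.
Cell spans 20° lon × 10° lat. NE corner is SW corner plus one full cell.
latitude 90.00° N, longitude 160.00° W.

90.00° N, 160.00° W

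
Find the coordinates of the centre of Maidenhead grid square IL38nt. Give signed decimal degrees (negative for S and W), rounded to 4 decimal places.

28.8125, -12.8750

Field I=8, L=11: +8·20° lon, +11·10° lat → SW at lon -20°, lat 20°.
Square 3, 8: +3·2° lon, +8·1° lat → SW at lon -14°, lat 28°.
Subsquare n=13, t=19: +13·0.0833333° lon, +19·0.0416667° lat → SW at lon -12.9167°, lat 28.7917°.
Cell spans 0.0833333° lon × 0.0416667° lat. Centre is SW corner plus half of each.
latitude 28.8125, longitude -12.8750.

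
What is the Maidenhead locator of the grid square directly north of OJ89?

OK80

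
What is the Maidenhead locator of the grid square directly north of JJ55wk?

JJ55wl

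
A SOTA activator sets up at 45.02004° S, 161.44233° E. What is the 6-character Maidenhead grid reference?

Offset from 180°W / 90°S: lon 341.4423°, lat 44.9800°.
Field (20°×10°, letters A–R): lon ⌊341.4423/20⌋ = 17 → R; lat ⌊44.9800/10⌋ = 4 → E.
Square (2°×1°, digits 0–9): lon ⌊1.4423/2⌋ = 0; lat ⌊4.9800/1⌋ = 4.
Subsquare (5′×2.5′, letters a–x): lon ⌊1.4423/0.0833333⌋ = 17 → r; lat ⌊0.9800/0.0416667⌋ = 23 → x.

RE04rx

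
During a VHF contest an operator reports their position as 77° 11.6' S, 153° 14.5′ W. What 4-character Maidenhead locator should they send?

BB32

Offset from 180°W / 90°S: lon 26.76°, lat 12.81°.
Field: 26.76/20 → 1 → B, 12.81/10 → 1 → B; chars BB.
Square: 6.76/2 → 3, 2.81/1 → 2; chars 32.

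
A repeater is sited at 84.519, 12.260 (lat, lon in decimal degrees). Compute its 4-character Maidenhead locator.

Shift to the Maidenhead origin (180°W, 90°S): lon 192.26, lat 174.52.
Field (20°×10°, letters A–R): 192.26/20 → 9 → J, 174.52/10 → 17 → R; chars JR.
Square (2°×1°, digits 0–9): 12.26/2 → 6, 4.52/1 → 4; chars 64.

JR64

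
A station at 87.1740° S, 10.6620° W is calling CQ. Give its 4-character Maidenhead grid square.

IA42

Offset from 180°W / 90°S: lon 169.34°, lat 2.83°.
Field: 169.34/20 → 8 → I, 2.83/10 → 0 → A; chars IA.
Square: 9.34/2 → 4, 2.83/1 → 2; chars 42.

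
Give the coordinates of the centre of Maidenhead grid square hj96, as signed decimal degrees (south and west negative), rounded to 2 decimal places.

6.50, -21.00

Field H=7, J=9: +7·20° lon, +9·10° lat → SW at lon -40°, lat 0°.
Square 9, 6: +9·2° lon, +6·1° lat → SW at lon -22°, lat 6°.
Cell spans 2° lon × 1° lat. Centre is SW corner plus half of each.
latitude 6.50, longitude -21.00.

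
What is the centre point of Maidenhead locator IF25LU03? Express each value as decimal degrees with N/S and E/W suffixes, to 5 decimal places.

Field I=8, F=5: +8·20° lon, +5·10° lat → SW at lon -20°, lat -40°.
Square 2, 5: +2·2° lon, +5·1° lat → SW at lon -16°, lat -35°.
Subsquare l=11, u=20: +11·0.0833333° lon, +20·0.0416667° lat → SW at lon -15.0833°, lat -34.1667°.
Extended square 0, 3: +0·0.00833333° lon, +3·0.00416667° lat → SW at lon -15.0833°, lat -34.1542°.
Cell spans 0.00833333° lon × 0.00416667° lat. Centre is SW corner plus half of each.
latitude 34.15208° S, longitude 15.07917° W.

34.15208° S, 15.07917° W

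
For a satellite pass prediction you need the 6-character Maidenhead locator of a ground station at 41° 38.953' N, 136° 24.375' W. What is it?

CN11tp

Add 180° to longitude and 90° to latitude: 43.5938, 131.6492.
Field: 43.5938/20 → 2 → C, 131.6492/10 → 13 → N; chars CN.
Square: 3.5938/2 → 1, 1.6492/1 → 1; chars 11.
Subsquare: 1.5938/0.0833333 → 19 → t, 0.6492/0.0416667 → 15 → p; chars tp.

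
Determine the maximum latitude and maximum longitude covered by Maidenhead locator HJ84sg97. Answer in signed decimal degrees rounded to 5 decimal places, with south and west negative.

4.28333, -22.41667

Field H=7, J=9: +7·20° lon, +9·10° lat → SW at lon -40°, lat 0°.
Square 8, 4: +8·2° lon, +4·1° lat → SW at lon -24°, lat 4°.
Subsquare s=18, g=6: +18·0.0833333° lon, +6·0.0416667° lat → SW at lon -22.5°, lat 4.25°.
Extended square 9, 7: +9·0.00833333° lon, +7·0.00416667° lat → SW at lon -22.425°, lat 4.27917°.
Cell spans 0.00833333° lon × 0.00416667° lat. NE corner is SW corner plus one full cell.
latitude 4.28333, longitude -22.41667.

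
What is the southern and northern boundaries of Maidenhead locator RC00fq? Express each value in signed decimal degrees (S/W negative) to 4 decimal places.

Field R=17, C=2: +17·20° lon, +2·10° lat → SW at lon 160°, lat -70°.
Square 0, 0: +0·2° lon, +0·1° lat → SW at lon 160°, lat -70°.
Subsquare f=5, q=16: +5·0.0833333° lon, +16·0.0416667° lat → SW at lon 160.417°, lat -69.3333°.
Cell spans 0.0833333° lon × 0.0416667° lat.
south -69.3333, north -69.2917.

-69.3333, -69.2917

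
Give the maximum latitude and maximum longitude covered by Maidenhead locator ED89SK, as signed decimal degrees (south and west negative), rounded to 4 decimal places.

Field E=4, D=3: +4·20° lon, +3·10° lat → SW at lon -100°, lat -60°.
Square 8, 9: +8·2° lon, +9·1° lat → SW at lon -84°, lat -51°.
Subsquare s=18, k=10: +18·0.0833333° lon, +10·0.0416667° lat → SW at lon -82.5°, lat -50.5833°.
Cell spans 0.0833333° lon × 0.0416667° lat. NE corner is SW corner plus one full cell.
latitude -50.5417, longitude -82.4167.

-50.5417, -82.4167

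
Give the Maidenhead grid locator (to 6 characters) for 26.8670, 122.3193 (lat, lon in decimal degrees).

PL16du

Shift to the Maidenhead origin (180°W, 90°S): lon 302.3193, lat 116.8670.
Field: lon ⌊302.3193/20⌋ = 15 → P; lat ⌊116.8670/10⌋ = 11 → L.
Square: lon ⌊2.3193/2⌋ = 1; lat ⌊6.8670/1⌋ = 6.
Subsquare: lon ⌊0.3193/0.0833333⌋ = 3 → d; lat ⌊0.8670/0.0416667⌋ = 20 → u.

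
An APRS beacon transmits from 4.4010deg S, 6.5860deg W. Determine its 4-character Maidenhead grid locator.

II65

Offset from 180°W / 90°S: lon 173.41°, lat 85.60°.
Field (20°×10°, letters A–R): 173.41/20 → 8 → I, 85.60/10 → 8 → I; chars II.
Square (2°×1°, digits 0–9): 13.41/2 → 6, 5.60/1 → 5; chars 65.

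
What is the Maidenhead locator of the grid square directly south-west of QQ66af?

QQ56xe

Longitude subsquare a = 0; −1 → -1, wraps to 23 = x, carry into square.
Longitude square 6; −1 → 5.
Latitude subsquare f = 5; −1 → 4 = e.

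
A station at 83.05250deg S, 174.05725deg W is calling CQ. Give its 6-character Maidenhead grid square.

AA26xw

Shift to the Maidenhead origin (180°W, 90°S): lon 5.9427, lat 6.9475.
Field: lon ⌊5.9427/20⌋ = 0 → A; lat ⌊6.9475/10⌋ = 0 → A.
Square: lon ⌊5.9427/2⌋ = 2; lat ⌊6.9475/1⌋ = 6.
Subsquare: lon ⌊1.9427/0.0833333⌋ = 23 → x; lat ⌊0.9475/0.0416667⌋ = 22 → w.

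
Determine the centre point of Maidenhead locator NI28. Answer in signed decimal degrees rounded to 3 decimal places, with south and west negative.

-1.500, 85.000

Field N=13, I=8: +13·20° lon, +8·10° lat → SW at lon 80°, lat -10°.
Square 2, 8: +2·2° lon, +8·1° lat → SW at lon 84°, lat -2°.
Cell spans 2° lon × 1° lat. Centre is SW corner plus half of each.
latitude -1.500, longitude 85.000.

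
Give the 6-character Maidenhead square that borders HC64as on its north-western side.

Longitude subsquare a = 0; −1 → -1, wraps to 23 = x, carry into square.
Longitude square 6; −1 → 5.
Latitude subsquare s = 18; +1 → 19 = t.

HC54xt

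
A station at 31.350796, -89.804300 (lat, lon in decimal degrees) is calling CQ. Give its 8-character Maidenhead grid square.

EM51ci34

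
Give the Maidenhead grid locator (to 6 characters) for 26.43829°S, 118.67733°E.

OG93in

Offset from 180°W / 90°S: lon 298.6773°, lat 63.5617°.
Field (20°×10°, letters A–R): 298.6773/20 → 14 → O, 63.5617/10 → 6 → G; chars OG.
Square (2°×1°, digits 0–9): 18.6773/2 → 9, 3.5617/1 → 3; chars 93.
Subsquare (5′×2.5′, letters a–x): 0.6773/0.0833333 → 8 → i, 0.5617/0.0416667 → 13 → n; chars in.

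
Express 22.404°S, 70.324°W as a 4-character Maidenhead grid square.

FG47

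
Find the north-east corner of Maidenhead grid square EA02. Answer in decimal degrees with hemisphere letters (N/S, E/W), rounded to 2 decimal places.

87.00° S, 98.00° W

Field E=4, A=0: +4·20° lon, +0·10° lat → SW at lon -100°, lat -90°.
Square 0, 2: +0·2° lon, +2·1° lat → SW at lon -100°, lat -88°.
Cell spans 2° lon × 1° lat. NE corner is SW corner plus one full cell.
latitude 87.00° S, longitude 98.00° W.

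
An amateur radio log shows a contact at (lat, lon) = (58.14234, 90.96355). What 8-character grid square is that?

Add 180° to longitude and 90° to latitude: 270.96355, 148.14234.
Field: 270.96355/20 → 13 → N, 148.14234/10 → 14 → O; chars NO.
Square: 10.96355/2 → 5, 8.14234/1 → 8; chars 58.
Subsquare: 0.96355/0.0833333 → 11 → l, 0.14234/0.0416667 → 3 → d; chars ld.
Extended square: 0.04688/0.00833333 → 5, 0.01734/0.00416667 → 4; chars 54.

NO58ld54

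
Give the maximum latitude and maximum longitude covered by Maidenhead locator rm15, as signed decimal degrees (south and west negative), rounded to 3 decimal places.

Field R=17, M=12: +17·20° lon, +12·10° lat → SW at lon 160°, lat 30°.
Square 1, 5: +1·2° lon, +5·1° lat → SW at lon 162°, lat 35°.
Cell spans 2° lon × 1° lat. NE corner is SW corner plus one full cell.
latitude 36.000, longitude 164.000.

36.000, 164.000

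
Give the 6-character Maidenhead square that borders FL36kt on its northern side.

Latitude subsquare t = 19; +1 → 20 = u.
The longitude characters are unchanged.

FL36ku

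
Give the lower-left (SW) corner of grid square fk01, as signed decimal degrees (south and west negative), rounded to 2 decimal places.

11.00, -80.00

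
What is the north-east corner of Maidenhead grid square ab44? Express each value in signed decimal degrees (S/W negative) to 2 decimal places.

-75.00, -170.00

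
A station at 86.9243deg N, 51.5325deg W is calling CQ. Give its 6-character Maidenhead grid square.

Shift to the Maidenhead origin (180°W, 90°S): lon 128.4675, lat 176.9243.
Field: lon ⌊128.4675/20⌋ = 6 → G; lat ⌊176.9243/10⌋ = 17 → R.
Square: lon ⌊8.4675/2⌋ = 4; lat ⌊6.9243/1⌋ = 6.
Subsquare: lon ⌊0.4675/0.0833333⌋ = 5 → f; lat ⌊0.9243/0.0416667⌋ = 22 → w.

GR46fw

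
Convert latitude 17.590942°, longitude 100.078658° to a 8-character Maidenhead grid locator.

OK07ao91

Add 180° to longitude and 90° to latitude: 280.07866, 107.59094.
Field: 280.07866/20 → 14 → O, 107.59094/10 → 10 → K; chars OK.
Square: 0.07866/2 → 0, 7.59094/1 → 7; chars 07.
Subsquare: 0.07866/0.0833333 → 0 → a, 0.59094/0.0416667 → 14 → o; chars ao.
Extended square: 0.07866/0.00833333 → 9, 0.00761/0.00416667 → 1; chars 91.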